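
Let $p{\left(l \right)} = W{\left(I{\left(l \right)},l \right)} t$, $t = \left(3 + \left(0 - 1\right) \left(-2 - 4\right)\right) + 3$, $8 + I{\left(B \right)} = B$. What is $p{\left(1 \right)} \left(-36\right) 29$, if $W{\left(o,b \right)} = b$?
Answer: $-12528$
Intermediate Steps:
$I{\left(B \right)} = -8 + B$
$t = 12$ ($t = \left(3 - -6\right) + 3 = \left(3 + 6\right) + 3 = 9 + 3 = 12$)
$p{\left(l \right)} = 12 l$ ($p{\left(l \right)} = l 12 = 12 l$)
$p{\left(1 \right)} \left(-36\right) 29 = 12 \cdot 1 \left(-36\right) 29 = 12 \left(-36\right) 29 = \left(-432\right) 29 = -12528$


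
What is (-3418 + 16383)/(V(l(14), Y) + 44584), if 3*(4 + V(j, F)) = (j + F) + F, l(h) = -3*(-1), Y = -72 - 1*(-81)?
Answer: 12965/44587 ≈ 0.29078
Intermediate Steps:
Y = 9 (Y = -72 + 81 = 9)
l(h) = 3
V(j, F) = -4 + j/3 + 2*F/3 (V(j, F) = -4 + ((j + F) + F)/3 = -4 + ((F + j) + F)/3 = -4 + (j + 2*F)/3 = -4 + (j/3 + 2*F/3) = -4 + j/3 + 2*F/3)
(-3418 + 16383)/(V(l(14), Y) + 44584) = (-3418 + 16383)/((-4 + (1/3)*3 + (2/3)*9) + 44584) = 12965/((-4 + 1 + 6) + 44584) = 12965/(3 + 44584) = 12965/44587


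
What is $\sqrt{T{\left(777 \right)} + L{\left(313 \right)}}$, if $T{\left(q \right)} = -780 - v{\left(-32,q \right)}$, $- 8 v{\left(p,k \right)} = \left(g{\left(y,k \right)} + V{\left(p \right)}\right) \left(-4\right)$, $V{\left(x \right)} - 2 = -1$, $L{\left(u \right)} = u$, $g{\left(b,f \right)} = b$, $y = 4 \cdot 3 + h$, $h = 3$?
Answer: $5 i \sqrt{19} \approx 21.794 i$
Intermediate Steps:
$y = 15$ ($y = 4 \cdot 3 + 3 = 12 + 3 = 15$)
$V{\left(x \right)} = 1$ ($V{\left(x \right)} = 2 - 1 = 1$)
$v{\left(p,k \right)} = 8$ ($v{\left(p,k \right)} = - \frac{\left(15 + 1\right) \left(-4\right)}{8} = - \frac{16 \left(-4\right)}{8} = \left(- \frac{1}{8}\right) \left(-64\right) = 8$)
$T{\left(q \right)} = -788$ ($T{\left(q \right)} = -780 - 8 = -788$)
$\sqrt{T{\left(777 \right)} + L{\left(313 \right)}} = \sqrt{-788 + 313} = \sqrt{-475} = 5 i \sqrt{19}$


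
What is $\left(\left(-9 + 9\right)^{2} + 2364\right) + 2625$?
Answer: $4989$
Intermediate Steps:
$\left(\left(-9 + 9\right)^{2} + 2364\right) + 2625 = \left(0^{2} + 2364\right) + 2625 = \left(0 + 2364\right) + 2625 = 2364 + 2625 = 4989$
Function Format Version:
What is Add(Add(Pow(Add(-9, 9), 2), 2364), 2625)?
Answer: 4989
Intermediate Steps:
Add(Add(Pow(Add(-9, 9), 2), 2364), 2625) = Add(Add(Pow(0, 2), 2364), 2625) = Add(Add(0, 2364), 2625) = Add(2364, 2625) = 4989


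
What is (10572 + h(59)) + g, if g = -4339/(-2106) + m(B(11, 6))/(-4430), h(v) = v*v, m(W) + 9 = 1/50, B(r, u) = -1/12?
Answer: 3278195710547/233239500 ≈ 14055.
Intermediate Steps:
B(r, u) = -1/12 (B(r, u) = -1*1/12 = -1/12)
m(W) = -449/50 (m(W) = -9 + 1/50 = -449/50)
h(v) = v²
g = 481017047/233239500 (g = -4339/(-2106) - 449/50/(-4430) = -4339*(-1/2106) - 449/50*(-1/4430) = 4339/2106 + 449/221500 = 481017047/233239500 ≈ 2.0623)
(10572 + h(59)) + g = (10572 + 59²) + 481017047/233239500 = (10572 + 3481) + 481017047/233239500 = 14053 + 481017047/233239500 = 3278195710547/233239500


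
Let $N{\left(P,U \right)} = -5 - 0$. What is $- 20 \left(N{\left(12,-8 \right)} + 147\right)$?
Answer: $-2840$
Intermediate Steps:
$N{\left(P,U \right)} = -5$ ($N{\left(P,U \right)} = -5 + 0 = -5$)
$- 20 \left(N{\left(12,-8 \right)} + 147\right) = - 20 \left(-5 + 147\right) = \left(-20\right) 142 = -2840$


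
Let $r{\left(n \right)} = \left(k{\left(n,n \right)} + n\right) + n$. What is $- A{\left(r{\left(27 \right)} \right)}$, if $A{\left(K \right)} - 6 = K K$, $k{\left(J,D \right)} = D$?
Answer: $-6567$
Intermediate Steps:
$r{\left(n \right)} = 3 n$ ($r{\left(n \right)} = \left(n + n\right) + n = 2 n + n = 3 n$)
$A{\left(K \right)} = 6 + K^{2}$ ($A{\left(K \right)} = 6 + K K = 6 + K^{2}$)
$- A{\left(r{\left(27 \right)} \right)} = - (6 + \left(3 \cdot 27\right)^{2}) = - (6 + 81^{2}) = - (6 + 6561) = \left(-1\right) 6567 = -6567$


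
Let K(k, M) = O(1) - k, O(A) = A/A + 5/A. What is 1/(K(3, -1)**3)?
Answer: 1/27 ≈ 0.037037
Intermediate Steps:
O(A) = 1 + 5/A
K(k, M) = 6 - k (K(k, M) = (5 + 1)/1 - k = 1*6 - k = 6 - k)
1/(K(3, -1)**3) = 1/((6 - 1*3)**3) = 1/((6 - 3)**3) = 1/(3**3) = 1/27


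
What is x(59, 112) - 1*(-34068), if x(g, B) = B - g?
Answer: 34121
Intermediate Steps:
x(59, 112) - 1*(-34068) = (112 - 1*59) - 1*(-34068) = (112 - 59) + 34068 = 53 + 34068 = 34121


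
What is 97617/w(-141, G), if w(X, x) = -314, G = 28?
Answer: -97617/314 ≈ -310.88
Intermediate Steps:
97617/w(-141, G) = 97617/(-314) = 97617*(-1/314) = -97617/314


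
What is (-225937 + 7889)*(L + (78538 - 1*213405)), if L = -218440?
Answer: 77037884736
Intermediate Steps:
(-225937 + 7889)*(L + (78538 - 1*213405)) = (-225937 + 7889)*(-218440 + (78538 - 1*213405)) = -218048*(-218440 + (78538 - 213405)) = -218048*(-218440 - 134867) = -218048*(-353307) = 77037884736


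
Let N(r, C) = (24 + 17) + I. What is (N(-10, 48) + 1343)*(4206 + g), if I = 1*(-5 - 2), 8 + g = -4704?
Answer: -696762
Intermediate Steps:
g = -4712 (g = -8 - 4704 = -4712)
I = -7 (I = 1*(-7) = -7)
N(r, C) = 34 (N(r, C) = (24 + 17) - 7 = 41 - 7 = 34)
(N(-10, 48) + 1343)*(4206 + g) = (34 + 1343)*(4206 - 4712) = 1377*(-506) = -696762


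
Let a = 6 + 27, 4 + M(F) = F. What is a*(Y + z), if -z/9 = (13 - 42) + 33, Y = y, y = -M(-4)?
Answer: -924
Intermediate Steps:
M(F) = -4 + F
y = 8 (y = -(-4 - 4) = -1*(-8) = 8)
a = 33
Y = 8
z = -36 (z = -9*((13 - 42) + 33) = -9*(-29 + 33) = -9*4 = -36)
a*(Y + z) = 33*(8 - 36) = 33*(-28) = -924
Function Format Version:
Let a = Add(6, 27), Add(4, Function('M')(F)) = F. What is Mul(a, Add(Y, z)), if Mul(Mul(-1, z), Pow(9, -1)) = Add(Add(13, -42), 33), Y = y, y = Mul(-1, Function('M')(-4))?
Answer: -924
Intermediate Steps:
Function('M')(F) = Add(-4, F)
y = 8 (y = Mul(-1, Add(-4, -4)) = Mul(-1, -8) = 8)
a = 33
Y = 8
z = -36 (z = Mul(-9, Add(Add(13, -42), 33)) = Mul(-9, Add(-29, 33)) = Mul(-9, 4) = -36)
Mul(a, Add(Y, z)) = Mul(33, Add(8, -36)) = Mul(33, -28) = -924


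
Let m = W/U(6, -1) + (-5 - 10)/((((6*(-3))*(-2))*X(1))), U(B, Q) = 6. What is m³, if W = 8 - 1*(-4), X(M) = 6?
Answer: 2685619/373248 ≈ 7.1953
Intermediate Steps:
W = 12 (W = 8 + 4 = 12)
m = 139/72 (m = 12/6 + (-5 - 10)/((((6*(-3))*(-2))*6)) = 12*(⅙) - 15/(-18*(-2)*6) = 2 - 15/(36*6) = 2 - 15/216 = 2 - 15*1/216 = 2 - 5/72 = 139/72 ≈ 1.9306)
m³ = (139/72)³ = 2685619/373248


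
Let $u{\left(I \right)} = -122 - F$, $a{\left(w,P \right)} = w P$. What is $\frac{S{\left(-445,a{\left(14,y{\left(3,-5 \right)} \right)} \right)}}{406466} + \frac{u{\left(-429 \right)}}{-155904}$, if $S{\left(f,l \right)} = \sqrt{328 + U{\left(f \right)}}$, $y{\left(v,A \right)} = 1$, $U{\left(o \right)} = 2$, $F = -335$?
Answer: $- \frac{71}{51968} + \frac{\sqrt{330}}{406466} \approx -0.0013215$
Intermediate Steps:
$a{\left(w,P \right)} = P w$
$S{\left(f,l \right)} = \sqrt{330}$ ($S{\left(f,l \right)} = \sqrt{328 + 2} = \sqrt{330}$)
$u{\left(I \right)} = 213$ ($u{\left(I \right)} = -122 - -335 = -122 + 335 = 213$)
$\frac{S{\left(-445,a{\left(14,y{\left(3,-5 \right)} \right)} \right)}}{406466} + \frac{u{\left(-429 \right)}}{-155904} = \frac{\sqrt{330}}{406466} + \frac{213}{-155904} = \sqrt{330} \cdot \frac{1}{406466} + 213 \left(- \frac{1}{155904}\right) = \frac{\sqrt{330}}{406466} - \frac{71}{51968} = - \frac{71}{51968} + \frac{\sqrt{330}}{406466}$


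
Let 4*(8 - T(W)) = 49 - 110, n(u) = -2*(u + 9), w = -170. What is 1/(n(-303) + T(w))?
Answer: 4/2445 ≈ 0.0016360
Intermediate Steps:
n(u) = -18 - 2*u (n(u) = -2*(9 + u) = -18 - 2*u)
T(W) = 93/4 (T(W) = 8 - (49 - 110)/4 = 8 - ¼*(-61) = 8 + 61/4 = 93/4)
1/(n(-303) + T(w)) = 1/((-18 - 2*(-303)) + 93/4) = 1/((-18 + 606) + 93/4) = 1/(588 + 93/4) = 1/(2445/4) = 4/2445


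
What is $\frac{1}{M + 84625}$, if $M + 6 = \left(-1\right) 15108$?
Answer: $\frac{1}{69511} \approx 1.4386 \cdot 10^{-5}$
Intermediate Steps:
$M = -15114$ ($M = -6 - 15108 = -15114$)
$\frac{1}{M + 84625} = \frac{1}{-15114 + 84625} = \frac{1}{69511}$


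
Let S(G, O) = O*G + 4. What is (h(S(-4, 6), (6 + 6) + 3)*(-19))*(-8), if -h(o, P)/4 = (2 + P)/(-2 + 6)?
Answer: -2584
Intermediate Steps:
S(G, O) = 4 + G*O (S(G, O) = G*O + 4 = 4 + G*O)
h(o, P) = -2 - P (h(o, P) = -4*(2 + P)/(-2 + 6) = -4*(2 + P)/4 = -4*(1/2 + P/4) = -2 - P)
(h(S(-4, 6), (6 + 6) + 3)*(-19))*(-8) = ((-2 - ((6 + 6) + 3))*(-19))*(-8) = ((-2 - (12 + 3))*(-19))*(-8) = ((-2 - 1*15)*(-19))*(-8) = ((-2 - 15)*(-19))*(-8) = -17*(-19)*(-8) = 323*(-8) = -2584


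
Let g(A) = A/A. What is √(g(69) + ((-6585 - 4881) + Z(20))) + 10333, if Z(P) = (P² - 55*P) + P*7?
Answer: 10333 + 5*I*√481 ≈ 10333.0 + 109.66*I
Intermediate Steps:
Z(P) = P² - 48*P (Z(P) = (P² - 55*P) + 7*P = P² - 48*P)
g(A) = 1
√(g(69) + ((-6585 - 4881) + Z(20))) + 10333 = √(1 + ((-6585 - 4881) + 20*(-48 + 20))) + 10333 = √(1 + (-11466 + 20*(-28))) + 10333 = √(1 + (-11466 - 560)) + 10333 = √(1 - 12026) + 10333 = √(-12025) + 10333 = 5*I*√481 + 10333 = 10333 + 5*I*√481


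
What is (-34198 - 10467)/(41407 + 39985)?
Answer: -44665/81392 ≈ -0.54876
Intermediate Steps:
(-34198 - 10467)/(41407 + 39985) = -44665/81392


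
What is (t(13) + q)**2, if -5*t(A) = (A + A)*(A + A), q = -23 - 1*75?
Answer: 1359556/25 ≈ 54382.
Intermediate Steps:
q = -98 (q = -23 - 75 = -98)
t(A) = -4*A**2/5 (t(A) = -(A + A)*(A + A)/5 = -2*A*2*A/5 = -4*A**2/5)
(t(13) + q)**2 = (-4/5*13**2 - 98)**2 = (-4/5*169 - 98)**2 = (-676/5 - 98)**2 = (-1166/5)**2 = 1359556/25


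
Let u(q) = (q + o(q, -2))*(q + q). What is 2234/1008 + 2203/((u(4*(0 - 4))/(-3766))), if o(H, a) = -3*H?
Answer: 261411175/32256 ≈ 8104.3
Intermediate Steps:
u(q) = -4*q² (u(q) = (q - 3*q)*(q + q) = (-2*q)*(2*q) = -4*q²)
2234/1008 + 2203/((u(4*(0 - 4))/(-3766))) = 2234/1008 + 2203/((-4*16*(0 - 4)²/(-3766))) = 2234*(1/1008) + 2203/((-4*(4*(-4))²*(-1/3766))) = 1117/504 + 2203/((-4*(-16)²*(-1/3766))) = 1117/504 + 2203/((-4*256*(-1/3766))) = 1117/504 + 2203/((-1024*(-1/3766))) = 1117/504 + 2203/(512/1883) = 1117/504 + 2203*(1883/512) = 1117/504 + 4148249/512 = 261411175/32256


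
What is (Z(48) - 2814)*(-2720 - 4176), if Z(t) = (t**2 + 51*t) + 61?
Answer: -13785104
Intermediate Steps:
Z(t) = 61 + t**2 + 51*t
(Z(48) - 2814)*(-2720 - 4176) = ((61 + 48**2 + 51*48) - 2814)*(-2720 - 4176) = ((61 + 2304 + 2448) - 2814)*(-6896) = (4813 - 2814)*(-6896) = 1999*(-6896) = -13785104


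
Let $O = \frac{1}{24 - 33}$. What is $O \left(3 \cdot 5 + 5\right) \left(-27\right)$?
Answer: $60$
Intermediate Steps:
$O = - \frac{1}{9}$ ($O = \frac{1}{-9} = - \frac{1}{9} \approx -0.11111$)
$O \left(3 \cdot 5 + 5\right) \left(-27\right) = - \frac{3 \cdot 5 + 5}{9} \left(-27\right) = - \frac{15 + 5}{9} \left(-27\right) = \left(- \frac{1}{9}\right) 20 \left(-27\right) = \left(- \frac{20}{9}\right) \left(-27\right) = 60$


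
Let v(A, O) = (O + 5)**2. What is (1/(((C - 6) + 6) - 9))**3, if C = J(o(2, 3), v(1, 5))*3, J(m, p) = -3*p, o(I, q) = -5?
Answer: -1/751089429 ≈ -1.3314e-9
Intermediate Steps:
v(A, O) = (5 + O)**2
C = -900 (C = -3*(5 + 5)**2*3 = -3*10**2*3 = -3*100*3 = -300*3 = -900)
(1/(((C - 6) + 6) - 9))**3 = (1/(((-900 - 6) + 6) - 9))**3 = (1/((-906 + 6) - 9))**3 = (1/(-900 - 9))**3 = (1/(-909))**3 = (-1/909)**3 = -1/751089429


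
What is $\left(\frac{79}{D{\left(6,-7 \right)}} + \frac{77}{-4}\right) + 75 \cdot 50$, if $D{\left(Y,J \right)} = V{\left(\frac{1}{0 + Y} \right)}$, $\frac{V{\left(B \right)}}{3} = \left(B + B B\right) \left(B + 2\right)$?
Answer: $\frac{1380745}{364} \approx 3793.3$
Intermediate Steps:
$V{\left(B \right)} = 3 \left(2 + B\right) \left(B + B^{2}\right)$ ($V{\left(B \right)} = 3 \left(B + B B\right) \left(B + 2\right) = 3 \left(B + B^{2}\right) \left(2 + B\right) = 3 \left(2 + B\right) \left(B + B^{2}\right)$)
$D{\left(Y,J \right)} = \frac{3 \left(2 + \frac{1}{Y^{2}} + \frac{3}{Y}\right)}{Y}$ ($D{\left(Y,J \right)} = \frac{3 \left(2 + \left(\frac{1}{0 + Y}\right)^{2} + \frac{3}{0 + Y}\right)}{0 + Y} = \frac{3 \left(2 + \left(\frac{1}{Y}\right)^{2} + \frac{3}{Y}\right)}{Y} = \frac{3 \left(2 + \frac{1}{Y^{2}} + \frac{3}{Y}\right)}{Y}$)
$\left(\frac{79}{D{\left(6,-7 \right)}} + \frac{77}{-4}\right) + 75 \cdot 50 = \left(\frac{79}{3 \cdot \frac{1}{216} \left(1 + 2 \cdot 6^{2} + 3 \cdot 6\right)} + \frac{77}{-4}\right) + 75 \cdot 50 = \left(\frac{79}{3 \cdot \frac{1}{216} \left(1 + 2 \cdot 36 + 18\right)} + 77 \left(- \frac{1}{4}\right)\right) + 3750 = \left(\frac{79}{3 \cdot \frac{1}{216} \left(1 + 72 + 18\right)} - \frac{77}{4}\right) + 3750 = \left(\frac{79}{3 \cdot \frac{1}{216} \cdot 91} - \frac{77}{4}\right) + 3750 = \left(\frac{79}{\frac{91}{72}} - \frac{77}{4}\right) + 3750 = \left(79 \cdot \frac{72}{91} - \frac{77}{4}\right) + 3750 = \left(\frac{5688}{91} - \frac{77}{4}\right) + 3750 = \frac{15745}{364} + 3750 = \frac{1380745}{364}$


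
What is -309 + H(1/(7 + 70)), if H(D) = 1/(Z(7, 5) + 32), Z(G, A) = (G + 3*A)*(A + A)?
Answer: -77867/252 ≈ -309.00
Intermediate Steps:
Z(G, A) = 2*A*(G + 3*A) (Z(G, A) = (G + 3*A)*(2*A) = 2*A*(G + 3*A))
H(D) = 1/252 (H(D) = 1/(2*5*(7 + 3*5) + 32) = 1/(2*5*(7 + 15) + 32) = 1/(2*5*22 + 32) = 1/(220 + 32) = 1/252)
-309 + H(1/(7 + 70)) = -309 + 1/252 = -77867/252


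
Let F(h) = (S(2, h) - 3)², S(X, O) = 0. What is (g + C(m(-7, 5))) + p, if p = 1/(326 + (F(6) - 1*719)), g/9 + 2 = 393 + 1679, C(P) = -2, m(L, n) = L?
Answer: 7153151/384 ≈ 18628.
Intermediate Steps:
F(h) = 9 (F(h) = (0 - 3)² = (-3)² = 9)
g = 18630 (g = -18 + 9*(393 + 1679) = -18 + 9*2072 = -18 + 18648 = 18630)
p = -1/384 (p = 1/(326 + (9 - 1*719)) = 1/(326 + (9 - 719)) = 1/(326 - 710) = 1/(-384) = -1/384 ≈ -0.0026042)
(g + C(m(-7, 5))) + p = (18630 - 2) - 1/384 = 18628 - 1/384 = 7153151/384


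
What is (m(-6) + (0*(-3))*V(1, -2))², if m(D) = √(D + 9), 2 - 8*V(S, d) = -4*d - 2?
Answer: 3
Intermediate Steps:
V(S, d) = ½ + d/2 (V(S, d) = ¼ - (-4*d - 2)/8 = ¼ - (-2 - 4*d)/8 = ¼ + (¼ + d/2) = ½ + d/2)
m(D) = √(9 + D)
(m(-6) + (0*(-3))*V(1, -2))² = (√(9 - 6) + (0*(-3))*(½ + (½)*(-2)))² = (√3 + 0*(½ - 1))² = (√3 + 0*(-½))² = (√3 + 0)² = (√3)² = 3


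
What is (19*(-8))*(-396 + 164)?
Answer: 35264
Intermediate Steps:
(19*(-8))*(-396 + 164) = -152*(-232) = 35264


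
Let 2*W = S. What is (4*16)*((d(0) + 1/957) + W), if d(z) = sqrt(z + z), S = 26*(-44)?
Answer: -35033792/957 ≈ -36608.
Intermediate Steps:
S = -1144
d(z) = sqrt(2)*sqrt(z) (d(z) = sqrt(2*z) = sqrt(2)*sqrt(z))
W = -572 (W = (1/2)*(-1144) = -572)
(4*16)*((d(0) + 1/957) + W) = (4*16)*((sqrt(2)*sqrt(0) + 1/957) - 572) = 64*((sqrt(2)*0 + 1/957) - 572) = 64*((0 + 1/957) - 572) = 64*(1/957 - 572) = 64*(-547403/957) = -35033792/957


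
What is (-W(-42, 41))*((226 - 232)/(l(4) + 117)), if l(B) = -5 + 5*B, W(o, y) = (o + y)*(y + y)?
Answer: -41/11 ≈ -3.7273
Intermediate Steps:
W(o, y) = 2*y*(o + y) (W(o, y) = (o + y)*(2*y) = 2*y*(o + y))
(-W(-42, 41))*((226 - 232)/(l(4) + 117)) = (-2*41*(-42 + 41))*((226 - 232)/((-5 + 5*4) + 117)) = (-2*41*(-1))*(-6/((-5 + 20) + 117)) = (-1*(-82))*(-6/(15 + 117)) = 82*(-6/132) = 82*(-6*1/132) = 82*(-1/22) = -41/11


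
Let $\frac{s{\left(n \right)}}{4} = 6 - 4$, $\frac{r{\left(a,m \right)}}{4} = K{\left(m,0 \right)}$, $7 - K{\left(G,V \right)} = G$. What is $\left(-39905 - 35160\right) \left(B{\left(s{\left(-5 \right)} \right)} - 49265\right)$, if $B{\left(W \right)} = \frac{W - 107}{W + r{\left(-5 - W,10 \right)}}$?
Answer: $\frac{14784877465}{4} \approx 3.6962 \cdot 10^{9}$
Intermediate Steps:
$K{\left(G,V \right)} = 7 - G$
$r{\left(a,m \right)} = 28 - 4 m$ ($r{\left(a,m \right)} = 4 \left(7 - m\right) = 28 - 4 m$)
$s{\left(n \right)} = 8$ ($s{\left(n \right)} = 4 \left(6 - 4\right) = 4 \cdot 2 = 8$)
$B{\left(W \right)} = \frac{-107 + W}{-12 + W}$ ($B{\left(W \right)} = \frac{W - 107}{W + \left(28 - 40\right)} = \frac{-107 + W}{W + \left(28 - 40\right)} = \frac{-107 + W}{W - 12} = \frac{-107 + W}{-12 + W}$)
$\left(-39905 - 35160\right) \left(B{\left(s{\left(-5 \right)} \right)} - 49265\right) = \left(-39905 - 35160\right) \left(\frac{-107 + 8}{-12 + 8} - 49265\right) = - 75065 \left(\frac{1}{-4} \left(-99\right) - 49265\right) = - 75065 \left(\left(- \frac{1}{4}\right) \left(-99\right) - 49265\right) = - 75065 \left(\frac{99}{4} - 49265\right) = \left(-75065\right) \left(- \frac{196961}{4}\right) = \frac{14784877465}{4}$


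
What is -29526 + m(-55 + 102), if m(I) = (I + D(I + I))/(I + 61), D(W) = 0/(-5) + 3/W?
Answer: -299743531/10152 ≈ -29526.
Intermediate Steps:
D(W) = 3/W (D(W) = 0*(-⅕) + 3/W = 0 + 3/W = 3/W)
m(I) = (I + 3/(2*I))/(61 + I) (m(I) = (I + 3/(I + I))/(I + 61) = (I + 3/((2*I)))/(61 + I) = (I + 3*(1/(2*I)))/(61 + I) = (I + 3/(2*I))/(61 + I))
-29526 + m(-55 + 102) = -29526 + (3/2 + (-55 + 102)²)/((-55 + 102)*(61 + (-55 + 102))) = -29526 + (3/2 + 47²)/(47*(61 + 47)) = -29526 + (1/47)*(3/2 + 2209)/108 = -29526 + (1/47)*(1/108)*(4421/2) = -29526 + 4421/10152 = -299743531/10152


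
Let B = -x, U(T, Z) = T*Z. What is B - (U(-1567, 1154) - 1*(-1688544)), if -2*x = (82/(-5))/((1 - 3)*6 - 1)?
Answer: 7785351/65 ≈ 1.1977e+5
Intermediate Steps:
x = -41/65 (x = -82/(-5)/(2*((1 - 3)*6 - 1)) = -(-⅕*82)/(2*(-2*6 - 1)) = -(-41)/(5*(-12 - 1)) = -(-41)/(5*(-13)) = -(-41)*(-1)/(5*13) = -½*82/65 = -41/65 ≈ -0.63077)
B = 41/65 (B = -1*(-41/65) = 41/65 ≈ 0.63077)
B - (U(-1567, 1154) - 1*(-1688544)) = 41/65 - (-1567*1154 - 1*(-1688544)) = 41/65 - (-1808318 + 1688544) = 41/65 - 1*(-119774) = 41/65 + 119774 = 7785351/65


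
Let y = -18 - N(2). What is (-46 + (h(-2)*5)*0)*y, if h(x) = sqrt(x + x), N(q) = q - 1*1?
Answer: 874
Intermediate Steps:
N(q) = -1 + q (N(q) = q - 1 = -1 + q)
y = -19 (y = -18 - (-1 + 2) = -18 - 1*1 = -18 - 1 = -19)
h(x) = sqrt(2)*sqrt(x) (h(x) = sqrt(2*x) = sqrt(2)*sqrt(x))
(-46 + (h(-2)*5)*0)*y = (-46 + ((sqrt(2)*sqrt(-2))*5)*0)*(-19) = (-46 + ((sqrt(2)*(I*sqrt(2)))*5)*0)*(-19) = (-46 + ((2*I)*5)*0)*(-19) = (-46 + (10*I)*0)*(-19) = (-46 + 0)*(-19) = -46*(-19) = 874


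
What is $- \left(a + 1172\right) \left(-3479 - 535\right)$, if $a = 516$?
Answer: $6775632$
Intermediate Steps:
$- \left(a + 1172\right) \left(-3479 - 535\right) = - \left(516 + 1172\right) \left(-3479 - 535\right) = - 1688 \left(-4014\right) = \left(-1\right) \left(-6775632\right) = 6775632$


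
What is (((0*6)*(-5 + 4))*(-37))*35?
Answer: 0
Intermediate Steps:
(((0*6)*(-5 + 4))*(-37))*35 = ((0*(-1))*(-37))*35 = (0*(-37))*35 = 0*35 = 0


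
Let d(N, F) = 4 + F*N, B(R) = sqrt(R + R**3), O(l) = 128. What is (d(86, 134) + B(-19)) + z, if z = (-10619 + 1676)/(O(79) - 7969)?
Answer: 90399991/7841 + I*sqrt(6878) ≈ 11529.0 + 82.934*I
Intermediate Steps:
z = 8943/7841 (z = (-10619 + 1676)/(128 - 7969) = -8943/(-7841) = -8943*(-1/7841) = 8943/7841 ≈ 1.1405)
(d(86, 134) + B(-19)) + z = ((4 + 134*86) + sqrt(-19 + (-19)**3)) + 8943/7841 = ((4 + 11524) + sqrt(-19 - 6859)) + 8943/7841 = (11528 + sqrt(-6878)) + 8943/7841 = (11528 + I*sqrt(6878)) + 8943/7841 = 90399991/7841 + I*sqrt(6878)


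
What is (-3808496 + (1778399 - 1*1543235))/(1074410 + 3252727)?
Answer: -3573332/4327137 ≈ -0.82580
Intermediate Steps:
(-3808496 + (1778399 - 1*1543235))/(1074410 + 3252727) = (-3808496 + (1778399 - 1543235))/4327137 = (-3808496 + 235164)*(1/4327137) = -3573332*1/4327137 = -3573332/4327137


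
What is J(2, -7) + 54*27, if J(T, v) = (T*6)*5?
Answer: 1518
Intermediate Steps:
J(T, v) = 30*T (J(T, v) = (6*T)*5 = 30*T)
J(2, -7) + 54*27 = 30*2 + 54*27 = 60 + 1458 = 1518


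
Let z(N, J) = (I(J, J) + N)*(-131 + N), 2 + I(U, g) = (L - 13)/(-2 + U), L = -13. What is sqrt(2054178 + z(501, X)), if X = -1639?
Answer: 2*sqrt(1507214828067)/1641 ≈ 1496.3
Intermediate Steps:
I(U, g) = -2 - 26/(-2 + U) (I(U, g) = -2 + (-13 - 13)/(-2 + U) = -2 - 26/(-2 + U))
z(N, J) = (-131 + N)*(N + 2*(-11 - J)/(-2 + J)) (z(N, J) = (2*(-11 - J)/(-2 + J) + N)*(-131 + N) = (N + 2*(-11 - J)/(-2 + J))*(-131 + N) = (-131 + N)*(N + 2*(-11 - J)/(-2 + J)))
sqrt(2054178 + z(501, X)) = sqrt(2054178 + (2882 + 262*(-1639) - 2*501*(11 - 1639) + 501*(-131 + 501)*(-2 - 1639))/(-2 - 1639)) = sqrt(2054178 + (2882 - 429418 - 2*501*(-1628) + 501*370*(-1641))/(-1641)) = sqrt(2054178 - (2882 - 429418 + 1631256 - 304192170)/1641) = sqrt(2054178 - 1/1641*(-302987450)) = sqrt(2054178 + 302987450/1641) = sqrt(3673893548/1641) = 2*sqrt(1507214828067)/1641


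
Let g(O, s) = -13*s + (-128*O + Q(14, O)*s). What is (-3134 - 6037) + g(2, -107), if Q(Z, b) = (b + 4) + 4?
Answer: -9106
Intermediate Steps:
Q(Z, b) = 8 + b (Q(Z, b) = (4 + b) + 4 = 8 + b)
g(O, s) = -128*O - 13*s + s*(8 + O) (g(O, s) = -13*s + (-128*O + (8 + O)*s) = -13*s + (-128*O + s*(8 + O)) = -128*O - 13*s + s*(8 + O))
(-3134 - 6037) + g(2, -107) = (-3134 - 6037) + (-128*2 - 5*(-107) + 2*(-107)) = -9171 + (-256 + 535 - 214) = -9171 + 65 = -9106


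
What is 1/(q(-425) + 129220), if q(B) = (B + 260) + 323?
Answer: 1/129378 ≈ 7.7293e-6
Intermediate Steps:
q(B) = 583 + B (q(B) = (260 + B) + 323 = 583 + B)
1/(q(-425) + 129220) = 1/((583 - 425) + 129220) = 1/(158 + 129220) = 1/129378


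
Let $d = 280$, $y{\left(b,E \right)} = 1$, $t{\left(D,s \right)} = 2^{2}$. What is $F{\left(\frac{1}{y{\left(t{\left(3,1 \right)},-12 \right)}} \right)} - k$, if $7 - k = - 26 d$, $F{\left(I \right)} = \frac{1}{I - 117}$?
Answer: $- \frac{845293}{116} \approx -7287.0$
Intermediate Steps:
$t{\left(D,s \right)} = 4$
$F{\left(I \right)} = \frac{1}{-117 + I}$
$k = 7287$ ($k = 7 - \left(-26\right) 280 = 7 - -7280 = 7 + 7280 = 7287$)
$F{\left(\frac{1}{y{\left(t{\left(3,1 \right)},-12 \right)}} \right)} - k = \frac{1}{-117 + 1^{-1}} - 7287 = \frac{1}{-117 + 1} - 7287 = \frac{1}{-116} - 7287 = - \frac{1}{116} - 7287 = - \frac{845293}{116}$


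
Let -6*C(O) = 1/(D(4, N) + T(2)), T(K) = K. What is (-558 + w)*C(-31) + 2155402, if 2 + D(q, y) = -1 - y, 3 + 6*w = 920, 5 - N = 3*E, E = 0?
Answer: 465564401/216 ≈ 2.1554e+6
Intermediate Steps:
N = 5 (N = 5 - 3*0 = 5 - 1*0 = 5 + 0 = 5)
w = 917/6 (w = -1/2 + (1/6)*920 = -1/2 + 460/3 = 917/6 ≈ 152.83)
D(q, y) = -3 - y (D(q, y) = -2 + (-1 - y) = -3 - y)
C(O) = 1/36 (C(O) = -1/(6*((-3 - 1*5) + 2)) = -1/(6*((-3 - 5) + 2)) = -1/(6*(-8 + 2)) = -1/6/(-6) = -1/6*(-1/6) = 1/36)
(-558 + w)*C(-31) + 2155402 = (-558 + 917/6)*(1/36) + 2155402 = -2431/6*1/36 + 2155402 = -2431/216 + 2155402 = 465564401/216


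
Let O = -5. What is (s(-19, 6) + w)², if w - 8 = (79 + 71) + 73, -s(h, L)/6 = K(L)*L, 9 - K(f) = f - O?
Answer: 91809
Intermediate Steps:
K(f) = 4 - f (K(f) = 9 - (f - 1*(-5)) = 9 - (f + 5) = 9 - (5 + f) = 9 + (-5 - f) = 4 - f)
s(h, L) = -6*L*(4 - L) (s(h, L) = -6*(4 - L)*L = -6*L*(4 - L))
w = 231 (w = 8 + ((79 + 71) + 73) = 8 + (150 + 73) = 8 + 223 = 231)
(s(-19, 6) + w)² = (6*6*(-4 + 6) + 231)² = (6*6*2 + 231)² = (72 + 231)² = 303² = 91809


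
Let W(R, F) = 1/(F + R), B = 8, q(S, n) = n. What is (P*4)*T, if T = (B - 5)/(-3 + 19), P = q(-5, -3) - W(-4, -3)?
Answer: -15/7 ≈ -2.1429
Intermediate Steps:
P = -20/7 (P = -3 - 1/(-3 - 4) = -3 - 1/(-7) = -3 - 1*(-⅐) = -3 + ⅐ = -20/7 ≈ -2.8571)
T = 3/16 (T = (8 - 5)/(-3 + 19) = 3/16 ≈ 0.18750)
(P*4)*T = -20/7*4*(3/16) = -80/7*3/16 = -15/7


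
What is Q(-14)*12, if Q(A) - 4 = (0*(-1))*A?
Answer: 48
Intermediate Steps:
Q(A) = 4 (Q(A) = 4 + (0*(-1))*A = 4 + 0*A = 4 + 0 = 4)
Q(-14)*12 = 4*12 = 48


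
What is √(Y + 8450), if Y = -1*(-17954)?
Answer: 2*√6601 ≈ 162.49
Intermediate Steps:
Y = 17954
√(Y + 8450) = √(17954 + 8450) = √26404 = 2*√6601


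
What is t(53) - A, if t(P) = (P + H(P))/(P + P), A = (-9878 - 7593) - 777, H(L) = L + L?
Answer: 36499/2 ≈ 18250.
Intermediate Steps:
H(L) = 2*L
A = -18248 (A = -17471 - 777 = -18248)
t(P) = 3/2 (t(P) = (P + 2*P)/(P + P) = (3*P)/((2*P)) = (3*P)*(1/(2*P)) = 3/2)
t(53) - A = 3/2 - 1*(-18248) = 3/2 + 18248 = 36499/2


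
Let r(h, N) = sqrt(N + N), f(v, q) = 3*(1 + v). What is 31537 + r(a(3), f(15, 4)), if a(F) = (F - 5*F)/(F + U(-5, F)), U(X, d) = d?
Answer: 31537 + 4*sqrt(6) ≈ 31547.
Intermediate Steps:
f(v, q) = 3 + 3*v
a(F) = -2 (a(F) = (F - 5*F)/(F + F) = (-4*F)/((2*F)) = (-4*F)*(1/(2*F)) = -2)
r(h, N) = sqrt(2)*sqrt(N) (r(h, N) = sqrt(2*N) = sqrt(2)*sqrt(N))
31537 + r(a(3), f(15, 4)) = 31537 + sqrt(2)*sqrt(3 + 3*15) = 31537 + sqrt(2)*sqrt(3 + 45) = 31537 + sqrt(2)*sqrt(48) = 31537 + sqrt(2)*(4*sqrt(3)) = 31537 + 4*sqrt(6)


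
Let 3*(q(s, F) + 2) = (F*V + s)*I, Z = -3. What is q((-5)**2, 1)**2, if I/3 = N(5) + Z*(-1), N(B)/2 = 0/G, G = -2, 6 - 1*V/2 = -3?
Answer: 16129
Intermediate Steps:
V = 18 (V = 12 - 2*(-3) = 12 + 6 = 18)
N(B) = 0 (N(B) = 2*(0/(-2)) = 2*(0*(-1/2)) = 2*0 = 0)
I = 9 (I = 3*(0 - 3*(-1)) = 3*(0 + 3) = 3*3 = 9)
q(s, F) = -2 + 3*s + 54*F (q(s, F) = -2 + ((F*18 + s)*9)/3 = -2 + ((18*F + s)*9)/3 = -2 + ((s + 18*F)*9)/3 = -2 + (9*s + 162*F)/3 = -2 + (3*s + 54*F) = -2 + 3*s + 54*F)
q((-5)**2, 1)**2 = (-2 + 3*(-5)**2 + 54*1)**2 = (-2 + 3*25 + 54)**2 = (-2 + 75 + 54)**2 = 127**2 = 16129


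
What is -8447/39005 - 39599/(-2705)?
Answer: 304341972/21101705 ≈ 14.423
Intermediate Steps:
-8447/39005 - 39599/(-2705) = -8447*1/39005 - 39599*(-1/2705) = -8447/39005 + 39599/2705 = 304341972/21101705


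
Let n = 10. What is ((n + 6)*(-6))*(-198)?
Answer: 19008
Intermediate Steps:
((n + 6)*(-6))*(-198) = ((10 + 6)*(-6))*(-198) = (16*(-6))*(-198) = -96*(-198) = 19008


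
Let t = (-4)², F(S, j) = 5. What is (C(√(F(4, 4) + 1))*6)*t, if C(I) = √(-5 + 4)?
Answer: 96*I ≈ 96.0*I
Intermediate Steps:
t = 16
C(I) = I (C(I) = √(-1) = I)
(C(√(F(4, 4) + 1))*6)*t = (I*6)*16 = (6*I)*16 = 96*I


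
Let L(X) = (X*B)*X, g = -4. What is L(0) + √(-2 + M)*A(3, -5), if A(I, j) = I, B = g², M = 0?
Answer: 3*I*√2 ≈ 4.2426*I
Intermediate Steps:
B = 16 (B = (-4)² = 16)
L(X) = 16*X² (L(X) = (X*16)*X = (16*X)*X = 16*X²)
L(0) + √(-2 + M)*A(3, -5) = 16*0² + √(-2 + 0)*3 = 16*0 + √(-2)*3 = 0 + (I*√2)*3 = 0 + 3*I*√2 = 3*I*√2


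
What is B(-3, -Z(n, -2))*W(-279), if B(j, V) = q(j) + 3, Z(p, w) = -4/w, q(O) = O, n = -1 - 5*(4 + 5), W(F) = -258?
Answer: 0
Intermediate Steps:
n = -46 (n = -1 - 5*9 = -1 - 45 = -46)
B(j, V) = 3 + j (B(j, V) = j + 3 = 3 + j)
B(-3, -Z(n, -2))*W(-279) = (3 - 3)*(-258) = 0*(-258) = 0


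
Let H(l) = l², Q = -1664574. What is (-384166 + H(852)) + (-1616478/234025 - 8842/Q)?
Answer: 66561004447973489/194775965175 ≈ 3.4173e+5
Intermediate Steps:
(-384166 + H(852)) + (-1616478/234025 - 8842/Q) = (-384166 + 852²) + (-1616478/234025 - 8842/(-1664574)) = (-384166 + 725904) + (-1616478*1/234025 - 8842*(-1/1664574)) = 341738 + (-1616478/234025 + 4421/832287) = 341738 - 1344339000661/194775965175 = 66561004447973489/194775965175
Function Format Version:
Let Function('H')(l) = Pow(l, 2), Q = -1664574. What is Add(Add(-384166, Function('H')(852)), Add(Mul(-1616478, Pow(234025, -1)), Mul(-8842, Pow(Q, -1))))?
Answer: Rational(66561004447973489, 194775965175) ≈ 3.4173e+5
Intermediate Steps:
Add(Add(-384166, Function('H')(852)), Add(Mul(-1616478, Pow(234025, -1)), Mul(-8842, Pow(Q, -1)))) = Add(Add(-384166, Pow(852, 2)), Add(Mul(-1616478, Pow(234025, -1)), Mul(-8842, Pow(-1664574, -1)))) = Add(Add(-384166, 725904), Add(Mul(-1616478, Rational(1, 234025)), Mul(-8842, Rational(-1, 1664574)))) = Add(341738, Add(Rational(-1616478, 234025), Rational(4421, 832287))) = Add(341738, Rational(-1344339000661, 194775965175)) = Rational(66561004447973489, 194775965175)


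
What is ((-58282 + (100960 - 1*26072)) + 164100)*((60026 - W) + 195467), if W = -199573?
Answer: 82233156596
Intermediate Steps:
((-58282 + (100960 - 1*26072)) + 164100)*((60026 - W) + 195467) = ((-58282 + (100960 - 1*26072)) + 164100)*((60026 - 1*(-199573)) + 195467) = ((-58282 + (100960 - 26072)) + 164100)*((60026 + 199573) + 195467) = ((-58282 + 74888) + 164100)*(259599 + 195467) = (16606 + 164100)*455066 = 180706*455066 = 82233156596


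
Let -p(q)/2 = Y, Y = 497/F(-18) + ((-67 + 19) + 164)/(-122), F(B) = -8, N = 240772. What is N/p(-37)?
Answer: 58748368/30781 ≈ 1908.6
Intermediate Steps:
Y = -30781/488 (Y = 497/(-8) + ((-67 + 19) + 164)/(-122) = 497*(-1/8) + (-48 + 164)*(-1/122) = -497/8 + 116*(-1/122) = -497/8 - 58/61 = -30781/488 ≈ -63.076)
p(q) = 30781/244 (p(q) = -2*(-30781/488) = 30781/244)
N/p(-37) = 240772/(30781/244) = 240772*(244/30781) = 58748368/30781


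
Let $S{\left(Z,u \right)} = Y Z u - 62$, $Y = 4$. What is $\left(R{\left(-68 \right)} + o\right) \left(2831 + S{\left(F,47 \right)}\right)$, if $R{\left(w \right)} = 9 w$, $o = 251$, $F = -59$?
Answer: $3004603$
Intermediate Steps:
$S{\left(Z,u \right)} = -62 + 4 Z u$ ($S{\left(Z,u \right)} = 4 Z u - 62 = -62 + 4 Z u$)
$\left(R{\left(-68 \right)} + o\right) \left(2831 + S{\left(F,47 \right)}\right) = \left(9 \left(-68\right) + 251\right) \left(2831 + \left(-62 + 4 \left(-59\right) 47\right)\right) = \left(-612 + 251\right) \left(2831 - 11154\right) = - 361 \left(2831 - 11154\right) = \left(-361\right) \left(-8323\right) = 3004603$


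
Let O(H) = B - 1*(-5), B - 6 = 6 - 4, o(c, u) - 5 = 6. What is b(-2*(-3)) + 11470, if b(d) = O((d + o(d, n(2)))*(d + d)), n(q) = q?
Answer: 11483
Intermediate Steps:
o(c, u) = 11 (o(c, u) = 5 + 6 = 11)
B = 8 (B = 6 + (6 - 4) = 6 + 2 = 8)
O(H) = 13 (O(H) = 8 - 1*(-5) = 8 + 5 = 13)
b(d) = 13
b(-2*(-3)) + 11470 = 13 + 11470 = 11483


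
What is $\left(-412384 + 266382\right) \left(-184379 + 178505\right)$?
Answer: $857615748$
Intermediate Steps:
$\left(-412384 + 266382\right) \left(-184379 + 178505\right) = \left(-146002\right) \left(-5874\right) = 857615748$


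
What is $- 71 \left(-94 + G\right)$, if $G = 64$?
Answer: $2130$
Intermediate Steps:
$- 71 \left(-94 + G\right) = - 71 \left(-94 + 64\right) = \left(-71\right) \left(-30\right) = 2130$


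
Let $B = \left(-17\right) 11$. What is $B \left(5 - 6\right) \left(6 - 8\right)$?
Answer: $-374$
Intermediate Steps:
$B = -187$
$B \left(5 - 6\right) \left(6 - 8\right) = - 187 \left(5 - 6\right) \left(6 - 8\right) = - 187 \left(\left(-1\right) \left(-2\right)\right) = \left(-187\right) 2 = -374$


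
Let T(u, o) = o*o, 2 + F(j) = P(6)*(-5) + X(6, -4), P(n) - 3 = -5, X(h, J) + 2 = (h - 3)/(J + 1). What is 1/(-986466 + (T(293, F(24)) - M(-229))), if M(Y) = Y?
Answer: -1/986212 ≈ -1.0140e-6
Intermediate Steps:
X(h, J) = -2 + (-3 + h)/(1 + J) (X(h, J) = -2 + (h - 3)/(J + 1) = -2 + (-3 + h)/(1 + J))
P(n) = -2 (P(n) = 3 - 5 = -2)
F(j) = 5 (F(j) = -2 + (-2*(-5) + (-5 + 6 - 2*(-4))/(1 - 4)) = -2 + (10 + (-5 + 6 + 8)/(-3)) = -2 + (10 - ⅓*9) = -2 + (10 - 3) = -2 + 7 = 5)
T(u, o) = o²
1/(-986466 + (T(293, F(24)) - M(-229))) = 1/(-986466 + (5² - 1*(-229))) = 1/(-986466 + (25 + 229)) = 1/(-986466 + 254) = 1/(-986212) = -1/986212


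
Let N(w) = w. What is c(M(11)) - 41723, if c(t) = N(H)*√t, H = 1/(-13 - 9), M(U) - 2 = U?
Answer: -41723 - √13/22 ≈ -41723.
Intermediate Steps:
M(U) = 2 + U
H = -1/22 (H = 1/(-22) = -1/22 ≈ -0.045455)
c(t) = -√t/22
c(M(11)) - 41723 = -√(2 + 11)/22 - 41723 = -√13/22 - 41723 = -41723 - √13/22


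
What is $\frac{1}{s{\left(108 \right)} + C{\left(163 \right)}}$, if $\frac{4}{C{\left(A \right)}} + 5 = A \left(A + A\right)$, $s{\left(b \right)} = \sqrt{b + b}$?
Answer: $- \frac{53133}{152448247202} + \frac{8469347067 \sqrt{6}}{304896494404} \approx 0.068041$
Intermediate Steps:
$s{\left(b \right)} = \sqrt{2} \sqrt{b}$ ($s{\left(b \right)} = \sqrt{2 b} = \sqrt{2} \sqrt{b}$)
$C{\left(A \right)} = \frac{4}{-5 + 2 A^{2}}$ ($C{\left(A \right)} = \frac{4}{-5 + A \left(A + A\right)} = \frac{4}{-5 + A 2 A} = \frac{4}{-5 + 2 A^{2}}$)
$\frac{1}{s{\left(108 \right)} + C{\left(163 \right)}} = \frac{1}{\sqrt{2} \sqrt{108} + \frac{4}{-5 + 2 \cdot 163^{2}}} = \frac{1}{\sqrt{2} \cdot 6 \sqrt{3} + \frac{4}{-5 + 2 \cdot 26569}} = \frac{1}{6 \sqrt{6} + \frac{4}{-5 + 53138}} = \frac{1}{6 \sqrt{6} + \frac{4}{53133}} = \frac{1}{\frac{4}{53133} + 6 \sqrt{6}}$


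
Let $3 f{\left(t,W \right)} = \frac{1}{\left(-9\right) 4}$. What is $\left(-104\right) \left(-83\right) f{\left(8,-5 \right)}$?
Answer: $- \frac{2158}{27} \approx -79.926$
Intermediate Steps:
$f{\left(t,W \right)} = - \frac{1}{108}$ ($f{\left(t,W \right)} = \frac{\frac{1}{-9} \cdot \frac{1}{4}}{3} = \frac{\left(- \frac{1}{9}\right) \frac{1}{4}}{3} = \frac{1}{3} \left(- \frac{1}{36}\right) = - \frac{1}{108}$)
$\left(-104\right) \left(-83\right) f{\left(8,-5 \right)} = \left(-104\right) \left(-83\right) \left(- \frac{1}{108}\right) = 8632 \left(- \frac{1}{108}\right) = - \frac{2158}{27}$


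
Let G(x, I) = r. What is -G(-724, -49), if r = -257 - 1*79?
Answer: 336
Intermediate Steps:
r = -336 (r = -257 - 79 = -336)
G(x, I) = -336
-G(-724, -49) = -1*(-336) = 336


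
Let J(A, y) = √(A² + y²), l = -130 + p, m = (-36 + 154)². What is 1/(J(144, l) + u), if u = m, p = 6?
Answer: 3481/48460416 - √2257/48460416 ≈ 7.0852e-5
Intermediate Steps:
m = 13924 (m = 118² = 13924)
u = 13924
l = -124 (l = -130 + 6 = -124)
1/(J(144, l) + u) = 1/(√(144² + (-124)²) + 13924) = 1/(√(20736 + 15376) + 13924) = 1/(√36112 + 13924) = 1/(4*√2257 + 13924) = 1/(13924 + 4*√2257)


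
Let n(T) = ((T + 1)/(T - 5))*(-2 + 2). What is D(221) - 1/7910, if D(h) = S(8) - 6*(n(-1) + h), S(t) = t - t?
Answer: -10488661/7910 ≈ -1326.0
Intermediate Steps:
S(t) = 0
n(T) = 0 (n(T) = ((1 + T)/(-5 + T))*0 = 0)
D(h) = -6*h (D(h) = 0 - 6*(0 + h) = 0 - 6*h = -6*h)
D(221) - 1/7910 = -6*221 - 1/7910 = -1326 - 1*1/7910 = -1326 - 1/7910 = -10488661/7910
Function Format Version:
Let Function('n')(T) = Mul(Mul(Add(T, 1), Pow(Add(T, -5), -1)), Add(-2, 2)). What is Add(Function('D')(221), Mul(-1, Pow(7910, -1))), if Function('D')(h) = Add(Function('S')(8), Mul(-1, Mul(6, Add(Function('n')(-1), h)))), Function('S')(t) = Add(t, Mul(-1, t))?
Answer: Rational(-10488661, 7910) ≈ -1326.0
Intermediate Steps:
Function('S')(t) = 0
Function('n')(T) = 0 (Function('n')(T) = Mul(Mul(Add(1, T), Pow(Add(-5, T), -1)), 0) = Mul(Mul(Pow(Add(-5, T), -1), Add(1, T)), 0) = 0)
Function('D')(h) = Mul(-6, h) (Function('D')(h) = Add(0, Mul(-1, Mul(6, Add(0, h)))) = Add(0, Mul(-1, Mul(6, h))) = Add(0, Mul(-6, h)) = Mul(-6, h))
Add(Function('D')(221), Mul(-1, Pow(7910, -1))) = Add(Mul(-6, 221), Mul(-1, Pow(7910, -1))) = Add(-1326, Mul(-1, Rational(1, 7910))) = Add(-1326, Rational(-1, 7910)) = Rational(-10488661, 7910)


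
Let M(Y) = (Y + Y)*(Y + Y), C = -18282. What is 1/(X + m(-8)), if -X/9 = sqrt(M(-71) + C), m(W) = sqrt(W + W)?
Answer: -1/(-4*I + 9*sqrt(1882)) ≈ -0.002561 - 2.6237e-5*I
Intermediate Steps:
M(Y) = 4*Y**2 (M(Y) = (2*Y)*(2*Y) = 4*Y**2)
m(W) = sqrt(2)*sqrt(W) (m(W) = sqrt(2*W) = sqrt(2)*sqrt(W))
X = -9*sqrt(1882) (X = -9*sqrt(4*(-71)**2 - 18282) = -9*sqrt(4*5041 - 18282) = -9*sqrt(20164 - 18282) = -9*sqrt(1882) ≈ -390.44)
1/(X + m(-8)) = 1/(-9*sqrt(1882) + sqrt(2)*sqrt(-8)) = 1/(-9*sqrt(1882) + sqrt(2)*(2*I*sqrt(2))) = 1/(-9*sqrt(1882) + 4*I)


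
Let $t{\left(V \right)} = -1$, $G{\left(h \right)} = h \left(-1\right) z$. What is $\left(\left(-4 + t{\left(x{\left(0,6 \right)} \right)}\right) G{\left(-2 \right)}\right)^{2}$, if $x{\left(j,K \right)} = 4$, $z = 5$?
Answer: $2500$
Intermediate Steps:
$G{\left(h \right)} = - 5 h$ ($G{\left(h \right)} = h \left(-1\right) 5 = - h 5 = - 5 h$)
$\left(\left(-4 + t{\left(x{\left(0,6 \right)} \right)}\right) G{\left(-2 \right)}\right)^{2} = \left(\left(-4 - 1\right) \left(\left(-5\right) \left(-2\right)\right)\right)^{2} = \left(\left(-5\right) 10\right)^{2} = \left(-50\right)^{2} = 2500$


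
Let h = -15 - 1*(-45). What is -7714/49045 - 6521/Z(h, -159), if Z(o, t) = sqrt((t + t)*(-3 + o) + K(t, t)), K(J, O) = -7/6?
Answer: -7714/49045 + 6521*I*sqrt(309138)/51523 ≈ -0.15728 + 70.37*I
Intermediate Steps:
K(J, O) = -7/6 (K(J, O) = -7*1/6 = -7/6)
h = 30 (h = -15 + 45 = 30)
Z(o, t) = sqrt(-7/6 + 2*t*(-3 + o)) (Z(o, t) = sqrt((t + t)*(-3 + o) - 7/6) = sqrt((2*t)*(-3 + o) - 7/6) = sqrt(2*t*(-3 + o) - 7/6) = sqrt(-7/6 + 2*t*(-3 + o)))
-7714/49045 - 6521/Z(h, -159) = -7714/49045 - 6521*6/sqrt(-42 - 216*(-159) + 72*30*(-159)) = -7714*1/49045 - 6521*6/sqrt(-42 + 34344 - 343440) = -7714/49045 - 6521*(-I*sqrt(309138)/51523) = -7714/49045 - (-6521)*I*sqrt(309138)/51523 = -7714/49045 + 6521*I*sqrt(309138)/51523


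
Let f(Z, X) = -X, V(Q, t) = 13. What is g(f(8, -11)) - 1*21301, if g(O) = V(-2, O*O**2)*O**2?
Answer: -19728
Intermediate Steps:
g(O) = 13*O**2
g(f(8, -11)) - 1*21301 = 13*(-1*(-11))**2 - 1*21301 = 13*11**2 - 21301 = 13*121 - 21301 = 1573 - 21301 = -19728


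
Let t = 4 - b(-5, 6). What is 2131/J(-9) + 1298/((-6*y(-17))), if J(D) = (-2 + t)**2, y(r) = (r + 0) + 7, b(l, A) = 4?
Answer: 33263/60 ≈ 554.38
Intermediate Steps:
t = 0 (t = 4 - 1*4 = 4 - 4 = 0)
y(r) = 7 + r (y(r) = r + 7 = 7 + r)
J(D) = 4 (J(D) = (-2 + 0)**2 = (-2)**2 = 4)
2131/J(-9) + 1298/((-6*y(-17))) = 2131/4 + 1298/((-6*(7 - 17))) = 2131*(1/4) + 1298/((-6*(-10))) = 2131/4 + 1298/60 = 2131/4 + 1298*(1/60) = 2131/4 + 649/30 = 33263/60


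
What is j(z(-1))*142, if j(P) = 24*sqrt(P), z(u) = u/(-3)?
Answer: 1136*sqrt(3) ≈ 1967.6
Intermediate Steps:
z(u) = -u/3 (z(u) = u*(-1/3) = -u/3)
j(z(-1))*142 = (24*sqrt(-1/3*(-1)))*142 = (24*sqrt(1/3))*142 = (24*(sqrt(3)/3))*142 = (8*sqrt(3))*142 = 1136*sqrt(3)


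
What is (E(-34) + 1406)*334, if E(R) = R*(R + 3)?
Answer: 821640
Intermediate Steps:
E(R) = R*(3 + R)
(E(-34) + 1406)*334 = (-34*(3 - 34) + 1406)*334 = (-34*(-31) + 1406)*334 = (1054 + 1406)*334 = 2460*334 = 821640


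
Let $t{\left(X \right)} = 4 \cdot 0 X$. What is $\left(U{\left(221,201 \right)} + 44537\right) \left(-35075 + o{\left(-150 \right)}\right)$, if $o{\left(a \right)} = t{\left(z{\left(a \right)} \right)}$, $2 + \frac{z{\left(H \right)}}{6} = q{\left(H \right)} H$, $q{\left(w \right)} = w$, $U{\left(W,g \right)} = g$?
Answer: $-1569185350$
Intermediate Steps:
$z{\left(H \right)} = -12 + 6 H^{2}$ ($z{\left(H \right)} = -12 + 6 H H = -12 + 6 H^{2}$)
$t{\left(X \right)} = 0$ ($t{\left(X \right)} = 0 X = 0$)
$o{\left(a \right)} = 0$
$\left(U{\left(221,201 \right)} + 44537\right) \left(-35075 + o{\left(-150 \right)}\right) = \left(201 + 44537\right) \left(-35075 + 0\right) = 44738 \left(-35075\right) = -1569185350$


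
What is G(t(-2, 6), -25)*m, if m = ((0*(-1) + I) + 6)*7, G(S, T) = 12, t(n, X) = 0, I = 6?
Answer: 1008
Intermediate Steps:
m = 84 (m = ((0*(-1) + 6) + 6)*7 = ((0 + 6) + 6)*7 = (6 + 6)*7 = 12*7 = 84)
G(t(-2, 6), -25)*m = 12*84 = 1008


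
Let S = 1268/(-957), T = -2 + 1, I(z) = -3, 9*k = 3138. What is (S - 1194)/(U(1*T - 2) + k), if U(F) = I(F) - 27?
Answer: -571963/152482 ≈ -3.7510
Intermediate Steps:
k = 1046/3 (k = (⅑)*3138 = 1046/3 ≈ 348.67)
T = -1
U(F) = -30 (U(F) = -3 - 27 = -30)
S = -1268/957 (S = 1268*(-1/957) = -1268/957 ≈ -1.3250)
(S - 1194)/(U(1*T - 2) + k) = (-1268/957 - 1194)/(-30 + 1046/3) = -1143926/(957*956/3) = -1143926/957*3/956 = -571963/152482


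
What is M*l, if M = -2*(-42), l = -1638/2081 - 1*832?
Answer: -145574520/2081 ≈ -69954.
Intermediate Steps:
l = -1733030/2081 (l = -1638*1/2081 - 832 = -1638/2081 - 832 = -1733030/2081 ≈ -832.79)
M = 84
M*l = 84*(-1733030/2081) = -145574520/2081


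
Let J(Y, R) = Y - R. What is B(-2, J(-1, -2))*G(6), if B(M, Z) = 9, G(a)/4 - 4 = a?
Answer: 360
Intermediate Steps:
G(a) = 16 + 4*a
B(-2, J(-1, -2))*G(6) = 9*(16 + 4*6) = 9*(16 + 24) = 9*40 = 360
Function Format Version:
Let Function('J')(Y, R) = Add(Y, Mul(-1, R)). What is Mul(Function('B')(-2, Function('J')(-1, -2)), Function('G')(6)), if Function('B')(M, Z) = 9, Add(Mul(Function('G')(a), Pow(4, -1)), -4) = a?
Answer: 360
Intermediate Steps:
Function('G')(a) = Add(16, Mul(4, a))
Mul(Function('B')(-2, Function('J')(-1, -2)), Function('G')(6)) = Mul(9, Add(16, Mul(4, 6))) = Mul(9, Add(16, 24)) = Mul(9, 40) = 360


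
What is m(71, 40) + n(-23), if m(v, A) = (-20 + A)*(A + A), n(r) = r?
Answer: 1577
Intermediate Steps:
m(v, A) = 2*A*(-20 + A) (m(v, A) = (-20 + A)*(2*A) = 2*A*(-20 + A))
m(71, 40) + n(-23) = 2*40*(-20 + 40) - 23 = 2*40*20 - 23 = 1600 - 23 = 1577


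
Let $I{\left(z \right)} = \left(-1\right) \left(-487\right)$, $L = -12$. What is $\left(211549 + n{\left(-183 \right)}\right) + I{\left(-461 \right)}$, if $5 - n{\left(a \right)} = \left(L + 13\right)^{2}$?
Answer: $212040$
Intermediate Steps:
$n{\left(a \right)} = 4$ ($n{\left(a \right)} = 5 - \left(-12 + 13\right)^{2} = 5 - 1^{2} = 5 - 1 = 4$)
$I{\left(z \right)} = 487$
$\left(211549 + n{\left(-183 \right)}\right) + I{\left(-461 \right)} = \left(211549 + 4\right) + 487 = 211553 + 487 = 212040$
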